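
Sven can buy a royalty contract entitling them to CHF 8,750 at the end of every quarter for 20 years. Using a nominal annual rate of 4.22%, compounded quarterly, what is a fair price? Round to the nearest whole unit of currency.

CHF 471,179

With 4 periods per year: i = 0.01055, n = 80.
Annuity factor a(80|0.01055) = 53.849069; PV = 8750 × 53.849069 = 471,179.3506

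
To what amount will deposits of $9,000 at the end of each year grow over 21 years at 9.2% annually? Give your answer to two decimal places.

FV = PMT · [(1+i)^n − 1] / i = 9000 · 58.136550 = 523,228.9492

$523,228.95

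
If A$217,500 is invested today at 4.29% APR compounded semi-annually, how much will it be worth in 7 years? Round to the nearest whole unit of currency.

A$292,751

With 2 periods per year: i = 0.02145, n = 14.
217,500 × (1+0.02145)^14 = 217,500 × 1.345983 = 292,751.3052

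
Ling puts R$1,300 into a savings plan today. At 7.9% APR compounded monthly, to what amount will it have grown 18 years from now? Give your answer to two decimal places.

R$5,363.97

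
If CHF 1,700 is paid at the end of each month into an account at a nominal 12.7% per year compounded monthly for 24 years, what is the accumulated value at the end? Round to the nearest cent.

CHF 3,170,567.14

i = 0.127/12 = 0.0105833 per month; n = 24·12 = 288.
FV = 1700 × [(1+0.0105833)^288 − 1] / 0.0105833 = 1700 × 1865.039495 = 3,170,567.1417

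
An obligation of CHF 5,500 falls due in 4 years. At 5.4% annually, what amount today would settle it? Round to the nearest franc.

CHF 4,457

Discount factor = (1+0.054)^(−4) = 0.810285; PV = 5,500 × 0.810285 = 4,456.5650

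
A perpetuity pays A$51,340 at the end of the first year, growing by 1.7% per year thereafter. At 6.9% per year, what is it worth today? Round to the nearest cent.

PV = D₁/(r − g) = 51340/(0.069 − 0.017) = 987,307.6923

A$987,307.69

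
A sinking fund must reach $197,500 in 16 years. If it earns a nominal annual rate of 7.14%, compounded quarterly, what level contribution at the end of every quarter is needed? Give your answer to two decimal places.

With 4 periods per year: i = 0.01785, n = 64.
PMT = 197500 / ( [(1+0.01785)^64 − 1] / 0.01785 ) = 197500 / 117.807204 = 1,676.4679

$1,676.47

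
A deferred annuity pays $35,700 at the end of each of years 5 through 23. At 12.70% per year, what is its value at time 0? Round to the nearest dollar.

$156,276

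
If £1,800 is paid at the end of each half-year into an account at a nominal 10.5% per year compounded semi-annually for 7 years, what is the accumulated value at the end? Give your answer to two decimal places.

With 2 periods per year: i = 0.0525, n = 14.
FV = 1800 × [(1+0.0525)^14 − 1] / 0.0525 = 1800 × 19.942105 = 35,895.7887

£35,895.79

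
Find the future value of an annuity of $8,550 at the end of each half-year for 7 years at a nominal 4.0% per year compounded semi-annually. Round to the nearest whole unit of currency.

$136,577

i = 0.04/2 = 0.02 per half-year; n = 7·2 = 14.
FV = PMT · [(1+i)^n − 1] / i = 8550 · 15.973938 = 136,577.1712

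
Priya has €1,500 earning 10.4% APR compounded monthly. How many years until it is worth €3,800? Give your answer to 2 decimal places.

Periodic rate i = 0.104/12 = 0.00866667.
(1+i)^n = 3800/1500 = 2.53333, so n = ln 2.53333 / ln 1.00867 = 107.7182 months
= 107.7182/12 years

8.98 years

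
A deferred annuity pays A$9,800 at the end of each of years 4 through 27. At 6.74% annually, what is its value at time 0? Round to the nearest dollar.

PV at t=3 (ordinary 24-year annuity): 9800 × a(24|0.0674) = 9800 × 11.735898 = 115,011.8029
PV₀ = 115,011.8029 / (1+0.0674)^3 = 115,011.8029 / 1.216134 = 94,571.6173

A$94,572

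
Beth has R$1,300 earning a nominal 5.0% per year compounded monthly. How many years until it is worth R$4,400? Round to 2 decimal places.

24.44 years

Periodic rate i = 0.05/12 = 0.00416667.
(1+i)^n = 4400/1300 = 3.38462, so n = ln 3.38462 / ln 1.00417 = 293.2269 months
= 293.2269/12 years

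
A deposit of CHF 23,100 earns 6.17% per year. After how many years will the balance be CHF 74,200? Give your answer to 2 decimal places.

19.49 years

n = ln(74200/23100) / ln(1+0.0617) = ln(3.21212) / 0.059871 = 19.4906 years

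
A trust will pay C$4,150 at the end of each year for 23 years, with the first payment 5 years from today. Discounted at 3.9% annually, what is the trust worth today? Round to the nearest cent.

Value one period before first payment (t=4): 4150 × [1 − (1+0.039)^(−23)] / 0.039 = 4150 × 15.005039 = 62,270.9102
Discount back 4 years: 62,270.9102 × (1+0.039)^(−4) = 62,270.9102 × 0.858100 = 53,434.6567

C$53,434.66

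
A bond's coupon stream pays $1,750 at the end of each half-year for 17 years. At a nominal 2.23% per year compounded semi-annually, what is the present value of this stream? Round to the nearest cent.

$49,295.91

Periodic rate i = 0.0223/2 = 0.01115; n = 17 × 2 = 34 periods.
PV = 1750 × [1 − (1+0.01115)^(−34)] / 0.01115 = 1750 × 28.169091 = 49,295.9093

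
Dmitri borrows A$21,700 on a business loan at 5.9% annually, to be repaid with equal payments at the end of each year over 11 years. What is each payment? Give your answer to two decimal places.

A$2,737.35

Annuity-PV factor = 7.927368; PMT = 21700 / 7.927368 = 2,737.3523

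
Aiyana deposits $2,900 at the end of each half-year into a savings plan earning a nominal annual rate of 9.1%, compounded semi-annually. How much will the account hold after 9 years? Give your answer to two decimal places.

Periodic rate i = 0.091/2 = 0.0455; n = 9 × 2 = 18 periods.
Accumulation factor s(18|0.0455) = 26.979708; FV = 2900 × 26.979708 = 78,241.1530

$78,241.15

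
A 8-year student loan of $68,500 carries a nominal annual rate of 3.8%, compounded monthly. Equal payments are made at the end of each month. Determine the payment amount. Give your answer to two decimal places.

i = 0.038/12 = 0.00316667 per month; n = 8·12 = 96.
PMT = 68500 / ( [1 − (1+0.00316667)^(−96)] / 0.00316667 ) = 68500 / 82.668833 = 828.6073

$828.61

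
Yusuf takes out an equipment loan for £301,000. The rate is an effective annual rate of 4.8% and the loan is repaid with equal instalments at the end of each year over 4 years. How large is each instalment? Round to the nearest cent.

PMT = 301000 / ( [1 − (1+0.048)^(−4)] / 0.048 ) = 301000 / 3.562487 = 84,491.5477

£84,491.55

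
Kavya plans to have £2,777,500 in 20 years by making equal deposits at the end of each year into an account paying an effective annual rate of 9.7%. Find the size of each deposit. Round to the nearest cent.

PMT = 2.7775e+06 / ( [(1+0.097)^20 − 1] / 0.097 ) = 2.7775e+06 / 55.359784 = 50,171.7995

£50,171.80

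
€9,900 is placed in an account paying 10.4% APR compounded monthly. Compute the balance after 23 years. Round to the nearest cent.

Periodic rate i = 0.104/12 = 0.00866667; n = 23 × 12 = 276 periods.
FV = PV·(1+i)^n = 9,900 × 10.823224 = 107,149.9147

€107,149.91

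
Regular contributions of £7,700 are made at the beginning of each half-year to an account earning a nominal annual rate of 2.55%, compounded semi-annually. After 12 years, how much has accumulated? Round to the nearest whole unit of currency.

With 2 periods per year: i = 0.01275, n = 24.
FV = PMT · [(1+i)^n − 1] / i × (1+i) = 7700 · 28.226579 = 217,344.6575
(Beginning-of-period payments → annuity-due factor ×(1+i).)

£217,345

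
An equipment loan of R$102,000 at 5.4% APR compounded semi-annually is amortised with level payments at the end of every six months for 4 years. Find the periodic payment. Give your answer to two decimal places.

R$14,347.24

i = 0.054/2 = 0.027 per half-year; n = 4·2 = 8.
PMT = 102000 / ( [1 − (1+0.027)^(−8)] / 0.027 ) = 102000 / 7.109382 = 14,347.2383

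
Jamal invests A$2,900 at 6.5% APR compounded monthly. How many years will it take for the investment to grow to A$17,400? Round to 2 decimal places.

27.64 years

Periodic rate i = 0.065/12 = 0.00541667.
(1+i)^n = 17400/2900 = 6.00000, so n = ln 6.00000 / ln 1.00542 = 331.6814 months
= 331.6814/12 years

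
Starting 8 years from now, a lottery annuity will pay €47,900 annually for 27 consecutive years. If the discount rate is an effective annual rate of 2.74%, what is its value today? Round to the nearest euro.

€749,466

PV at t=7 (ordinary 27-year annuity): 47900 × a(27|0.0274) = 47900 × 18.905725 = 905,584.2268
Discount back 7 years: 905,584.2268 × (1+0.0274)^(−7) = 905,584.2268 × 0.827605 = 749,465.9727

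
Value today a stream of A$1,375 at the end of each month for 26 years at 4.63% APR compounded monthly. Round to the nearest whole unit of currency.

With 12 periods per year: i = 0.00385833, n = 312.
PV = 1375 × [1 − (1+0.00385833)^(−312)] / 0.00385833 = 1375 × 181.231702 = 249,193.5900

A$249,194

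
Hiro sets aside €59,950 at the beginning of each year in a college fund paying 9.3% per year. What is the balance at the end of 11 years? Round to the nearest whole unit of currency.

FV = PMT · [(1+i)^n − 1] / i × (1+i) = 59950 · 19.505154 = 1,169,333.9860
(annuity-due: payments at period start, so ×(1+i).)

€1,169,334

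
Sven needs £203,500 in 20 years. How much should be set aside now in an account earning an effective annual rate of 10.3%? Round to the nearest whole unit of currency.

£28,645

PV = FV·(1+i)^(−n) = 203,500 × 0.140763 = 28,645.3521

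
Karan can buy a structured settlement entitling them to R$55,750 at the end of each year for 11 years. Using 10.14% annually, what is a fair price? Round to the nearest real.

R$359,778

PV = PMT · [1 − (1+i)^(−n)] / i = 55750 · 6.453410 = 359,777.5942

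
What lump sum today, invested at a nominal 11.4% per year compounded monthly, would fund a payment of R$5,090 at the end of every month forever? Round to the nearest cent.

Periodic rate i = 0.114/12 = 0.0095.
PV = PMT / i = 5090 / 0.0095 = 535,789.4737

R$535,789.47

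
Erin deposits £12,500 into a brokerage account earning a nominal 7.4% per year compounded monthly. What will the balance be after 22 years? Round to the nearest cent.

£63,353.46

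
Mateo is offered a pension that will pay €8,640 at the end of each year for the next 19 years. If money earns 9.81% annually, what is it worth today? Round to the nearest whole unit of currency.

€73,192

PV = PMT · [1 − (1+i)^(−n)] / i = 8640 · 8.471276 = 73,191.8230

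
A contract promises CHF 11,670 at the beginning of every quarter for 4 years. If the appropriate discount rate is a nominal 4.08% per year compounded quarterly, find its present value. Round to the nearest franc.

CHF 173,225

Periodic rate i = 0.0408/4 = 0.0102; n = 4 × 4 = 16 periods.
PV = 11670 × [1 − (1+0.0102)^(−16)] / 0.0102 × (1+i) = 11670 × 14.843622 = 173,225.0643
(annuity-due: payments at period start, so ×(1+i).)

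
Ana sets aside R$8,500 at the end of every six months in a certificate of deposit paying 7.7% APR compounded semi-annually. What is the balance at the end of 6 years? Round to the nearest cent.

R$126,625.89

With 2 periods per year: i = 0.0385, n = 12.
FV = 8500 × [(1+0.0385)^12 − 1] / 0.0385 = 8500 × 14.897164 = 126,625.8928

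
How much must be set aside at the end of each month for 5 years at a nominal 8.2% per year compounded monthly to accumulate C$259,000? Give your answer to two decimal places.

i = 0.082/12 = 0.00683333 per month; n = 5·12 = 60.
FV-annuity factor = 73.861173; PMT = 259000 / 73.861173 = 3,506.5785

C$3,506.58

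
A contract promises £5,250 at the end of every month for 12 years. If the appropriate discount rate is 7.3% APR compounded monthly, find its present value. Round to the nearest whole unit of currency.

i = 0.073/12 = 0.00608333 per month; n = 12·12 = 144.
PV = 5250 × [1 − (1+0.00608333)^(−144)] / 0.00608333 = 5250 × 95.744881 = 502,660.6263

£502,661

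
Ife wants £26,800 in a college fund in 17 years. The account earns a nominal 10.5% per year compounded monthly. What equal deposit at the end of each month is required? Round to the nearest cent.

i = 0.105/12 = 0.00875 per month; n = 17·12 = 204.
PMT = 26800 / ( [(1+0.00875)^204 − 1] / 0.00875 ) = 26800 / 561.541512 = 47.7258

£47.73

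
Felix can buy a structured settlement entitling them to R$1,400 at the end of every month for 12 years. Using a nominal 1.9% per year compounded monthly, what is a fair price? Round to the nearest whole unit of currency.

With 12 periods per year: i = 0.00158333, n = 144.
PV = PMT · [1 − (1+i)^(−n)] / i = 1400 · 128.672955 = 180,142.1366

R$180,142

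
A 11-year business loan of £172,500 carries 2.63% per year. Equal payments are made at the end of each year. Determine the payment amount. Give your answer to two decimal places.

£18,263.33

PMT = 172500 / ( [1 − (1+0.0263)^(−11)] / 0.0263 ) = 172500 / 9.445156 = 18,263.3304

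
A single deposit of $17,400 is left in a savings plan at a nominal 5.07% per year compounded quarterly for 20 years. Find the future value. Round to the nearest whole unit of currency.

With 4 periods per year: i = 0.012675, n = 80.
17,400 × (1+0.012675)^80 = 17,400 × 2.739095 = 47,660.2526

$47,660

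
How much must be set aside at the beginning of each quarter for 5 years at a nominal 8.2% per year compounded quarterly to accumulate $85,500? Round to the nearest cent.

Periodic rate i = 0.082/4 = 0.0205; n = 5 × 4 = 20 periods.
FV-annuity factor × (1+i) = 24.919293; PMT = 85500 / 24.919293 = 3,431.0764

$3,431.08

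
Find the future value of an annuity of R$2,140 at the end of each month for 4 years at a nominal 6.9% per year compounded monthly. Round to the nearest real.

i = 0.069/12 = 0.00575 per month; n = 4·12 = 48.
Accumulation factor s(48|0.00575) = 55.096792; FV = 2140 × 55.096792 = 117,907.1351

R$117,907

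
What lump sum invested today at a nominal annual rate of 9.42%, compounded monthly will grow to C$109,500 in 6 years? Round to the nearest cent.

C$62,360.46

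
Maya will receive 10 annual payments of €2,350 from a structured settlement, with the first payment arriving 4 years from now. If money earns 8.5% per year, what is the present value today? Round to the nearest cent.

€12,071.79

Value one period before first payment (t=3): 2350 × [1 − (1+0.085)^(−10)] / 0.085 = 2350 × 6.561348 = 15,419.1679
Discount back 3 years: 15,419.1679 × (1+0.085)^(−3) = 15,419.1679 × 0.782908 = 12,071.7914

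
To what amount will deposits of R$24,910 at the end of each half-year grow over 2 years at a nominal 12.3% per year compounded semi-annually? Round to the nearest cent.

Periodic rate i = 0.123/2 = 0.0615; n = 2 × 2 = 4 periods.
FV = 24910 × [(1+0.0615)^4 − 1] / 0.0615 = 24910 × 4.384362 = 109,214.4477

R$109,214.45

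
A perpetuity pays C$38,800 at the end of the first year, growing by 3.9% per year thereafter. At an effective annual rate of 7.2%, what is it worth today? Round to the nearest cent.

PV = PMT / (i − g) = 38800 / (0.072 − 0.039) = 38800 / 0.033000 = 1,175,757.5758

C$1,175,757.58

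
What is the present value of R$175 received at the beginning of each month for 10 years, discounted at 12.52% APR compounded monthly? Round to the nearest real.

Periodic rate i = 0.1252/12 = 0.0104333; n = 10 × 12 = 120 periods.
PV = PMT · [1 − (1+i)^(−n)] / i × (1+i) = 175 · 68.974859 = 12,070.6003
Payments are at the start of each period, so multiply by (1+i).

R$12,071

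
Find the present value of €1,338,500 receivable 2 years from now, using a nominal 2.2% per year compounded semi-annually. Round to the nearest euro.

€1,281,191

With 2 periods per year: i = 0.011, n = 4.
PV = FV·(1+i)^(−n) = 1,338,500 × 0.957184 = 1,281,190.6281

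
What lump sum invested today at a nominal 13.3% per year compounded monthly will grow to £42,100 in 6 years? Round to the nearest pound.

i = 0.133/12 = 0.0110833 per month; n = 6·12 = 72.
Discount factor = (1+0.0110833)^(−72) = 0.452209; PV = 42,100 × 0.452209 = 19,038.0115

£19,038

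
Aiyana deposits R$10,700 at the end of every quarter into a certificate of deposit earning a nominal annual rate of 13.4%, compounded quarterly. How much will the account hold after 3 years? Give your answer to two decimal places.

i = 0.134/4 = 0.0335 per quarter; n = 3·4 = 12.
Accumulation factor s(12|0.0335) = 14.477542; FV = 10700 × 14.477542 = 154,909.7028

R$154,909.70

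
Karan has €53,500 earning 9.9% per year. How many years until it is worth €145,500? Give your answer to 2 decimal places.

(1+i)^n = 145500/53500 = 2.71963, so n = ln 2.71963 / ln 1.099 = 10.5984 years

10.60 years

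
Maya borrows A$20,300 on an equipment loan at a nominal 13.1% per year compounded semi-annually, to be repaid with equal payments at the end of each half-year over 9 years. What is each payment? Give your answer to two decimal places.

A$1,953.02

With 2 periods per year: i = 0.0655, n = 18.
Annuity-PV factor = 10.394174; PMT = 20300 / 10.394174 = 1,953.0171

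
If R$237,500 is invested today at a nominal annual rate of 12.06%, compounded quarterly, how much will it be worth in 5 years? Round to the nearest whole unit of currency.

R$430,203

Periodic rate i = 0.1206/4 = 0.03015; n = 5 × 4 = 20 periods.
237,500 × (1+0.03015)^20 = 237,500 × 1.811379 = 430,202.5213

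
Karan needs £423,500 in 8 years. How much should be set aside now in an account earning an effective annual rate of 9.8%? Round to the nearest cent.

PV = FV·(1+i)^(−n) = 423,500 × 0.473349 = 200,463.2162

£200,463.22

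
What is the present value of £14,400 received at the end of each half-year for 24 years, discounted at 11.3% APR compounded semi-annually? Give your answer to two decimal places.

i = 0.113/2 = 0.0565 per half-year; n = 24·2 = 48.
PV = 14400 × [1 − (1+0.0565)^(−48)] / 0.0565 = 14400 × 16.433751 = 236,646.0146

£236,646.01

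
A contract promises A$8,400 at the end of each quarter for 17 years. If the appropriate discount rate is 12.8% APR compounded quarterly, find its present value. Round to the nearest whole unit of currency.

Periodic rate i = 0.128/4 = 0.032; n = 17 × 4 = 68 periods.
PV = PMT · [1 − (1+i)^(−n)] / i = 8400 · 27.580300 = 231,674.5169

A$231,675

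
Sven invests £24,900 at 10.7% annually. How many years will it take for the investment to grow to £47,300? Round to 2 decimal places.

n = ln(47300/24900) / ln(1+0.107) = ln(1.89960) / 0.101654 = 6.3120 years

6.31 years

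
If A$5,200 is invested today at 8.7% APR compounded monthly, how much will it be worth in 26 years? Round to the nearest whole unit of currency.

With 12 periods per year: i = 0.00725, n = 312.
FV = PV·(1+i)^n = 5,200 × 9.524236 = 49,526.0252

A$49,526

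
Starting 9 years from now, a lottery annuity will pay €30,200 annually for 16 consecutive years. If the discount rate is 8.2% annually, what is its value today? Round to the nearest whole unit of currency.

€140,497

Value one period before first payment (t=8): 30200 × [1 − (1+0.082)^(−16)] / 0.082 = 30200 × 8.739311 = 263,927.1925
Discount back 8 years: 263,927.1925 × (1+0.082)^(−8) = 263,927.1925 × 0.532331 = 140,496.6768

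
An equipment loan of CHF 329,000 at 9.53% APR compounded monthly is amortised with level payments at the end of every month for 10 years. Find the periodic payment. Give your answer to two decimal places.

With 12 periods per year: i = 0.00794167, n = 120.
PMT = 329000 / ( [1 − (1+0.00794167)^(−120)] / 0.00794167 ) = 329000 / 77.183204 = 4,262.5854

CHF 4,262.59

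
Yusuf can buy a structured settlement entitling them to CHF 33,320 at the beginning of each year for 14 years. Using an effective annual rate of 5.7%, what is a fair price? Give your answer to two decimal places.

PV = 33320 × [1 − (1+0.057)^(−14)] / 0.057 × (1+i) = 33320 × 10.009905 = 333,530.0485
(Beginning-of-period payments → annuity-due factor ×(1+i).)

CHF 333,530.05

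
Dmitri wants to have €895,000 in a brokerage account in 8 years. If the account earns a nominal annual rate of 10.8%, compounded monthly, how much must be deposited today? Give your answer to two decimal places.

With 12 periods per year: i = 0.009, n = 96.
PV = 895,000 / (1 + 0.009)^96 = 895,000 / 2.363480 = 378,678.8736

€378,678.87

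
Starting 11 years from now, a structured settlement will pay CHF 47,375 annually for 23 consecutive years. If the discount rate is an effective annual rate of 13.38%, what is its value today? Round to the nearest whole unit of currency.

CHF 95,247

PV at t=10 (ordinary 23-year annuity): 47375 × a(23|0.1338) = 47375 × 7.057734 = 334,360.1539
Discount back 10 years: 334,360.1539 × (1+0.1338)^(−10) = 334,360.1539 × 0.284863 = 95,246.7115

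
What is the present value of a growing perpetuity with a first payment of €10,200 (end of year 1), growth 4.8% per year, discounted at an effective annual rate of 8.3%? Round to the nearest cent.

PV = PMT / (i − g) = 10200 / (0.083 − 0.048) = 10200 / 0.035000 = 291,428.5714

€291,428.57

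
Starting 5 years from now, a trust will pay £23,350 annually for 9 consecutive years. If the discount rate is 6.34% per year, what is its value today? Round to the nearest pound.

£122,381

PV at t=4 (ordinary 9-year annuity): 23350 × a(9|0.0634) = 23350 × 6.702170 = 156,495.6680
Discount back 4 years: 156,495.6680 × (1+0.0634)^(−4) = 156,495.6680 × 0.782012 = 122,381.4787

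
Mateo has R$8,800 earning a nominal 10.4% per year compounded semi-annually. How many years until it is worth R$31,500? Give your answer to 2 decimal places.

Periodic rate i = 0.104/2 = 0.052.
n = ln(31500/8800) / ln(1+0.052) = ln(3.57955) / 0.050693 = 25.1560 half-years
= 25.1560/2 years

12.58 years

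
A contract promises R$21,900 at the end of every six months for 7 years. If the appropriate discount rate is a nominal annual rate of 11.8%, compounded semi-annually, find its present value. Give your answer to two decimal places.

R$204,826.54

i = 0.118/2 = 0.059 per half-year; n = 7·2 = 14.
Annuity factor a(14|0.059) = 9.352810; PV = 21900 × 9.352810 = 204,826.5364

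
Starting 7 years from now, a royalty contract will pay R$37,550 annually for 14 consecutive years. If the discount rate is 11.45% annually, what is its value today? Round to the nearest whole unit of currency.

R$133,614

Value one period before first payment (t=6): 37550 × [1 − (1+0.1145)^(−14)] / 0.1145 = 37550 × 6.819045 = 256,055.1232
Discount back 6 years: 256,055.1232 × (1+0.1145)^(−6) = 256,055.1232 × 0.521819 = 133,614.3283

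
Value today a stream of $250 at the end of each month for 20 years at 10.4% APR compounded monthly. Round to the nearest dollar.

$25,210

Periodic rate i = 0.104/12 = 0.00866667; n = 20 × 12 = 240 periods.
PV = PMT · [1 − (1+i)^(−n)] / i = 250 · 100.839829 = 25,209.9572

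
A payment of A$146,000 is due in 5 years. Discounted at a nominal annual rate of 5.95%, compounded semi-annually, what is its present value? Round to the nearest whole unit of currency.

A$108,902

i = 0.0595/2 = 0.02975 per half-year; n = 5·2 = 10.
PV = FV·(1+i)^(−n) = 146,000 × 0.745902 = 108,901.7477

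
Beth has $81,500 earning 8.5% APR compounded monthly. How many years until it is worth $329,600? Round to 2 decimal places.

16.50 years

Periodic rate i = 0.085/12 = 0.00708333.
(1+i)^n = 329600/81500 = 4.04417, so n = ln 4.04417 / ln 1.00708 = 197.9604 months
= 197.9604/12 years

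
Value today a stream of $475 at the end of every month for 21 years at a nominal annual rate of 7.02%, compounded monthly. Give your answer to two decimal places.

$62,525.64

With 12 periods per year: i = 0.00585, n = 252.
Annuity factor a(252|0.00585) = 131.632924; PV = 475 × 131.632924 = 62,525.6388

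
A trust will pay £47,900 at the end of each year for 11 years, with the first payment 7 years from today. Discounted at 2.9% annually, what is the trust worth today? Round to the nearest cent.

Value one period before first payment (t=6): 47900 × [1 − (1+0.029)^(−11)] / 0.029 = 47900 × 9.304083 = 445,665.5843
PV₀ = 445,665.5843 / (1+0.029)^6 = 445,665.5843 / 1.187114 = 375,419.5193

£375,419.52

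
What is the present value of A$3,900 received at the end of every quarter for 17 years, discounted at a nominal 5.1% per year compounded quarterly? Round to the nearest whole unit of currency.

A$176,641

With 4 periods per year: i = 0.01275, n = 68.
PV = PMT · [1 − (1+i)^(−n)] / i = 3900 · 45.292579 = 176,641.0594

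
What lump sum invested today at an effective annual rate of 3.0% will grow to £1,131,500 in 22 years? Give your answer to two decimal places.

PV = FV·(1+i)^(−n) = 1,131,500 × 0.521893 = 590,521.3647

£590,521.36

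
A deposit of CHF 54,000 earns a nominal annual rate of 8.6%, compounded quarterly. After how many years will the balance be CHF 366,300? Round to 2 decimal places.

Periodic rate i = 0.086/4 = 0.0215.
(1+i)^n = 366300/54000 = 6.78333, so n = ln 6.78333 / ln 1.0215 = 89.9989 quarters
= 89.9989/4 years

22.50 years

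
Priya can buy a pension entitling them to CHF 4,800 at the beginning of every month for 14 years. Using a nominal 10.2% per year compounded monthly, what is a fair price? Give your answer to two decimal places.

Periodic rate i = 0.102/12 = 0.0085; n = 14 × 12 = 168 periods.
Annuity factor a(168|0.0085) × (1+i) = 90.024705; PV = 4800 × 90.024705 = 432,118.5832
(Beginning-of-period payments → annuity-due factor ×(1+i).)

CHF 432,118.58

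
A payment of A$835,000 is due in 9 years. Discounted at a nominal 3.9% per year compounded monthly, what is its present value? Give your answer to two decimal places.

A$588,161.09

Periodic rate i = 0.039/12 = 0.00325; n = 9 × 12 = 108 periods.
PV = 835,000 / (1 + 0.00325)^108 = 835,000 / 1.419679 = 588,161.0865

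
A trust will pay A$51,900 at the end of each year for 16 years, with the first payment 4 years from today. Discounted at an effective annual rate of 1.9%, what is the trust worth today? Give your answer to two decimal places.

A$671,301.58

Value one period before first payment (t=3): 51900 × [1 − (1+0.019)^(−16)] / 0.019 = 51900 × 13.685884 = 710,297.3929
Discount back 3 years: 710,297.3929 × (1+0.019)^(−3) = 710,297.3929 × 0.945099 = 671,301.5788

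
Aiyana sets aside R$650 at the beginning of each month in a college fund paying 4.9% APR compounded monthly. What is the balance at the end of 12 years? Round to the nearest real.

R$127,584

Periodic rate i = 0.049/12 = 0.00408333; n = 12 × 12 = 144 periods.
FV = PMT · [(1+i)^n − 1] / i × (1+i) = 650 · 196.283088 = 127,584.0074
Payments are at the start of each period, so multiply by (1+i).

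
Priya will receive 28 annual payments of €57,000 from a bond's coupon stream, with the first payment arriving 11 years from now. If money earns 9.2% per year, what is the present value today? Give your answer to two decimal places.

€235,098.29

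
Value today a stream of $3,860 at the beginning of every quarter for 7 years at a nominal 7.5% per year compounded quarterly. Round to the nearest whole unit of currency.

Periodic rate i = 0.075/4 = 0.01875; n = 7 × 4 = 28 periods.
Annuity factor a(28|0.01875) × (1+i) = 22.035533; PV = 3860 × 22.035533 = 85,057.1587
Payments are at the start of each period, so multiply by (1+i).

$85,057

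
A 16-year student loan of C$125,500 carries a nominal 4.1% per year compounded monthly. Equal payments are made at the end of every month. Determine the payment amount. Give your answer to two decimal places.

C$892.39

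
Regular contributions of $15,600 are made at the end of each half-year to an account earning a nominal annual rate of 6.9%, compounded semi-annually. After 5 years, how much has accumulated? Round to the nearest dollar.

With 2 periods per year: i = 0.0345, n = 10.
FV = PMT · [(1+i)^n − 1] / i = 15600 · 11.704321 = 182,587.4051

$182,587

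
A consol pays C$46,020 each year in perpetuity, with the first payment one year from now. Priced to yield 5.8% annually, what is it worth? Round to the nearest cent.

PV = PMT / i = 46020 / 0.058 = 793,448.2759

C$793,448.28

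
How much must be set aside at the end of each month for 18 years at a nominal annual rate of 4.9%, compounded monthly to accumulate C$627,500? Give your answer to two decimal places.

C$1,815.44

i = 0.049/12 = 0.00408333 per month; n = 18·12 = 216.
FV-annuity factor = 345.646999; PMT = 627500 / 345.646999 = 1,815.4360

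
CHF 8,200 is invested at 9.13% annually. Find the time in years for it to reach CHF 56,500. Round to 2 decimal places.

22.09 years

n = ln(56500/8200) / ln(1+0.0913) = ln(6.89024) / 0.087370 = 22.0913 years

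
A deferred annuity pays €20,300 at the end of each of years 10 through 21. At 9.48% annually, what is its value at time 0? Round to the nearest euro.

€62,807

Value one period before first payment (t=9): 20300 × [1 − (1+0.0948)^(−12)] / 0.0948 = 20300 × 6.990783 = 141,912.9006
PV₀ = 141,912.9006 / (1+0.0948)^9 = 141,912.9006 / 2.259504 = 62,807.1053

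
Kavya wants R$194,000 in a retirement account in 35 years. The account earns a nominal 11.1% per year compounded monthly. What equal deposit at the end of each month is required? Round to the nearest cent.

Periodic rate i = 0.111/12 = 0.00925; n = 35 × 12 = 420 periods.
PMT = 194000 / ( [(1+0.00925)^420 − 1] / 0.00925 ) = 194000 / 5060.060358 = 38.3395

R$38.34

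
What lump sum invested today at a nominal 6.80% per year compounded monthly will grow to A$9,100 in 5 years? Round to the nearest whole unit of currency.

With 12 periods per year: i = 0.00566667, n = 60.
PV = FV·(1+i)^(−n) = 9,100 × 0.712454 = 6,483.3291

A$6,483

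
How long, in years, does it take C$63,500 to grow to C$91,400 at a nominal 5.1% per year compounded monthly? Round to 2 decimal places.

Periodic rate i = 0.051/12 = 0.00425.
n = ln(91400/63500) / ln(1+0.00425) = ln(1.43937) / 0.004241 = 85.8774 months
= 85.8774/12 years

7.16 years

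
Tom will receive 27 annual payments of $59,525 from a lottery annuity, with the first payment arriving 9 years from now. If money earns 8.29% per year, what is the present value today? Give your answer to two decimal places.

Value one period before first payment (t=8): 59525 × [1 − (1+0.0829)^(−27)] / 0.0829 = 59525 × 10.658103 = 634,423.5639
PV₀ = 634,423.5639 / (1+0.0829)^8 = 634,423.5639 / 1.891067 = 335,484.5122

$335,484.51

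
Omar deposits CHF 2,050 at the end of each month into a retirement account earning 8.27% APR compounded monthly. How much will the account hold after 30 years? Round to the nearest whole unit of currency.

CHF 3,228,020

With 12 periods per year: i = 0.00689167, n = 360.
FV = 2050 × [(1+0.00689167)^360 − 1] / 0.00689167 = 2050 × 1574.643918 = 3,228,020.0310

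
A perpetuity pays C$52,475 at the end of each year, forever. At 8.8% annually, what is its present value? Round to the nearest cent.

PV = C/r = 52475/0.088 = 596,306.8182

C$596,306.82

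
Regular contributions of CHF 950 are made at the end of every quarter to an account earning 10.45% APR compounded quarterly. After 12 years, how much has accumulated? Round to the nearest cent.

CHF 89,031.36

With 4 periods per year: i = 0.026125, n = 48.
FV = PMT · [(1+i)^n − 1] / i = 950 · 93.717220 = 89,031.3587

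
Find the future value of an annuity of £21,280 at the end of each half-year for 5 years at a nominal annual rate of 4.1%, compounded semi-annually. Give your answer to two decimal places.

£233,543.41

With 2 periods per year: i = 0.0205, n = 10.
Accumulation factor s(10|0.0205) = 10.974784; FV = 21280 × 10.974784 = 233,543.4131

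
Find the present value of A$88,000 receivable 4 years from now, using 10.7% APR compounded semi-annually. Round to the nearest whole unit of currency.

A$57,997

i = 0.107/2 = 0.0535 per half-year; n = 4·2 = 8.
PV = 88,000 / (1 + 0.0535)^8 = 88,000 / 1.517317 = 57,997.1099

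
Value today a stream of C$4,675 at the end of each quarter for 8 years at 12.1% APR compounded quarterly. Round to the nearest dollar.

C$94,994

With 4 periods per year: i = 0.03025, n = 32.
PV = PMT · [1 − (1+i)^(−n)] / i = 4675 · 20.319575 = 94,994.0109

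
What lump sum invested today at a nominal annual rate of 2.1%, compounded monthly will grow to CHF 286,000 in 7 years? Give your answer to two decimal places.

Periodic rate i = 0.021/12 = 0.00175; n = 7 × 12 = 84 periods.
Discount factor = (1+0.00175)^(−84) = 0.863405; PV = 286,000 × 0.863405 = 246,933.8004

CHF 246,933.80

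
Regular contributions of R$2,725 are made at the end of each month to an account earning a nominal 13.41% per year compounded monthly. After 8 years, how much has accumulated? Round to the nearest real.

R$464,825

i = 0.1341/12 = 0.011175 per month; n = 8·12 = 96.
FV = PMT · [(1+i)^n − 1] / i = 2725 · 170.578125 = 464,825.3916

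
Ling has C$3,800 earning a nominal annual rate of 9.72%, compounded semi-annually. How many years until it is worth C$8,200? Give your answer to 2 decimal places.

8.10 years

Periodic rate i = 0.0972/2 = 0.0486.
(1+i)^n = 8200/3800 = 2.15789, so n = ln 2.15789 / ln 1.0486 = 16.2073 half-years
= 16.2073/2 years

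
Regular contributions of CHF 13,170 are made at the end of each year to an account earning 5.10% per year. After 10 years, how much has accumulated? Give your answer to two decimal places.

FV = PMT · [(1+i)^n − 1] / i = 13170 · 12.636756 = 166,426.0785

CHF 166,426.08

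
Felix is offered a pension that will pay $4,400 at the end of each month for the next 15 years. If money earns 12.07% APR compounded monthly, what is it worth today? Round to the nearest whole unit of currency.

Periodic rate i = 0.1207/12 = 0.0100583; n = 15 × 12 = 180 periods.
Annuity factor a(180|0.0100583) = 83.009925; PV = 4400 × 83.009925 = 365,243.6698

$365,244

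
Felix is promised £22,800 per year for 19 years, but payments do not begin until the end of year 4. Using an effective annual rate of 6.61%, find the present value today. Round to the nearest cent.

PV at t=3 (ordinary 19-year annuity): 22800 × a(19|0.0661) = 22800 × 10.644882 = 242,703.3094
PV₀ = 242,703.3094 / (1+0.0661)^3 = 242,703.3094 / 1.211696 = 200,300.4238

£200,300.42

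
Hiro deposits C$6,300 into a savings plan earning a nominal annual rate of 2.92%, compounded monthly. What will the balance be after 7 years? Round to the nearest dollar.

C$7,727

i = 0.0292/12 = 0.00243333 per month; n = 7·12 = 84.
6,300 × (1+0.00243333)^84 = 6,300 × 1.226484 = 7,726.8506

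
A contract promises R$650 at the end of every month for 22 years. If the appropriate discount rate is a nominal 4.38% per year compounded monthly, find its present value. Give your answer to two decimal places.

R$110,021.52

Periodic rate i = 0.0438/12 = 0.00365; n = 22 × 12 = 264 periods.
PV = PMT · [1 − (1+i)^(−n)] / i = 650 · 169.263881 = 110,021.5228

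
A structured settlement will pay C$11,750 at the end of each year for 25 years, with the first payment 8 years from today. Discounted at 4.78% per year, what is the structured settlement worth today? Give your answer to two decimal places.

Value one period before first payment (t=7): 11750 × [1 − (1+0.0478)^(−25)] / 0.0478 = 11750 × 14.410033 = 169,317.8932
Discount back 7 years: 169,317.8932 × (1+0.0478)^(−7) = 169,317.8932 × 0.721193 = 122,110.8058

C$122,110.81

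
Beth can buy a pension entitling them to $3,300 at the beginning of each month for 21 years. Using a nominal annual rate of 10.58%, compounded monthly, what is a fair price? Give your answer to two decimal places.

i = 0.1058/12 = 0.00881667 per month; n = 21·12 = 252.
Annuity factor a(252|0.00881667) × (1+i) = 101.895297; PV = 3300 × 101.895297 = 336,254.4805
(Beginning-of-period payments → annuity-due factor ×(1+i).)

$336,254.48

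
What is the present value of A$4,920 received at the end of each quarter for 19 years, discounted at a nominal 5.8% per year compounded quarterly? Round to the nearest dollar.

A$225,694

Periodic rate i = 0.058/4 = 0.0145; n = 19 × 4 = 76 periods.
PV = PMT · [1 − (1+i)^(−n)] / i = 4920 · 45.872744 = 225,693.8998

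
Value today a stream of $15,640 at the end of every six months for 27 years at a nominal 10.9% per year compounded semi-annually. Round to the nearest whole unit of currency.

Periodic rate i = 0.109/2 = 0.0545; n = 27 × 2 = 54 periods.
PV = 15640 × [1 − (1+0.0545)^(−54)] / 0.0545 = 15640 × 17.303692 = 270,629.7433

$270,630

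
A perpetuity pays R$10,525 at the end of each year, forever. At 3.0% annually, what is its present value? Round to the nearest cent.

R$350,833.33

PV = C/r = 10525/0.03 = 350,833.3333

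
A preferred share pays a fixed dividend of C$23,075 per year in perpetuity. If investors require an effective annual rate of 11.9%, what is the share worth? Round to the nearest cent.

C$193,907.56

PV = C/r = 23075/0.119 = 193,907.5630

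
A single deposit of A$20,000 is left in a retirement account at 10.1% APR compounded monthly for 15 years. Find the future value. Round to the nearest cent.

i = 0.101/12 = 0.00841667 per month; n = 15·12 = 180.
20,000 × (1+0.00841667)^180 = 20,000 × 4.520669 = 90,413.3740

A$90,413.37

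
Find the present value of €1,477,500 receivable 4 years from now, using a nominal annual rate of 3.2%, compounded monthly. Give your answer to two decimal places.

With 12 periods per year: i = 0.00266667, n = 48.
PV = 1,477,500 / (1 + 0.00266667)^48 = 1,477,500 / 1.136359 = 1,300,204.8567

€1,300,204.86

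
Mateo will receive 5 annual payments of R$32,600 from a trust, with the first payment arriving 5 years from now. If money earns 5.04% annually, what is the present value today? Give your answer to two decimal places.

R$115,812.14

PV at t=4 (ordinary 5-year annuity): 32600 × a(5|0.0504) = 32600 × 4.324694 = 140,985.0131
Discount back 4 years: 140,985.0131 × (1+0.0504)^(−4) = 140,985.0131 × 0.821450 = 115,812.1427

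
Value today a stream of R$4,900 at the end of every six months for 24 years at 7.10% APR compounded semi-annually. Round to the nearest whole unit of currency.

R$112,160

i = 0.071/2 = 0.0355 per half-year; n = 24·2 = 48.
Annuity factor a(48|0.0355) = 22.889831; PV = 4900 × 22.889831 = 112,160.1738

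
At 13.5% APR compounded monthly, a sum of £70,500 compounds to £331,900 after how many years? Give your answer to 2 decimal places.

11.54 years

Periodic rate i = 0.135/12 = 0.01125.
n = ln(331900/70500) / ln(1+0.01125) = ln(4.70780) / 0.011187 = 138.4817 months
= 138.4817/12 years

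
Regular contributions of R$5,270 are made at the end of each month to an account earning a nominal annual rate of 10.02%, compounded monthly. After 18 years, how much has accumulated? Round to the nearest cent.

R$3,172,205.40

With 12 periods per year: i = 0.00835, n = 216.
FV = PMT · [(1+i)^n − 1] / i = 5270 · 601.936509 = 3,172,205.4019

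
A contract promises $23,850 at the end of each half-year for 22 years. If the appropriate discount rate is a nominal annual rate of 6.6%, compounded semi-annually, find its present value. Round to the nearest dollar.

$549,522

Periodic rate i = 0.066/2 = 0.033; n = 22 × 2 = 44 periods.
PV = PMT · [1 − (1+i)^(−n)] / i = 23850 · 23.040768 = 549,522.3239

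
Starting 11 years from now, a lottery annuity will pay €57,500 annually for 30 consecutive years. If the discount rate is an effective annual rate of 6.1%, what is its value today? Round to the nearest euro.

€433,164

Value one period before first payment (t=10): 57500 × [1 − (1+0.061)^(−30)] / 0.061 = 57500 × 13.618790 = 783,080.4142
PV₀ = 783,080.4142 / (1+0.061)^10 = 783,080.4142 / 1.807814 = 433,164.1669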